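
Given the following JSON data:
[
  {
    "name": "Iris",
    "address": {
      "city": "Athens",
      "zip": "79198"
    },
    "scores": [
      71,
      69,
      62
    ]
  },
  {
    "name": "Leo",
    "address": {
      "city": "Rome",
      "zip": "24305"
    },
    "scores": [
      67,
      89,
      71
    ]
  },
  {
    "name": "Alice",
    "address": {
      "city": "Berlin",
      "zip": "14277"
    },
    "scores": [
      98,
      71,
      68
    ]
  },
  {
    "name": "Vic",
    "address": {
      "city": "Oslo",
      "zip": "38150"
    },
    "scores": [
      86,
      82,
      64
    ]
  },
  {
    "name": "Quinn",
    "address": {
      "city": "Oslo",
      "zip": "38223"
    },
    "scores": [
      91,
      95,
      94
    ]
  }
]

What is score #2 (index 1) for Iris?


Path: records[0].scores[1]
Value: 69

ANSWER: 69


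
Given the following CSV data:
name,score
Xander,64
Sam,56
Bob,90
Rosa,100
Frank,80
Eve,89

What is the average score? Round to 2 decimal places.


Scores: 64, 56, 90, 100, 80, 89
Sum = 479
Count = 6
Average = 479 / 6 = 79.83

ANSWER: 79.83


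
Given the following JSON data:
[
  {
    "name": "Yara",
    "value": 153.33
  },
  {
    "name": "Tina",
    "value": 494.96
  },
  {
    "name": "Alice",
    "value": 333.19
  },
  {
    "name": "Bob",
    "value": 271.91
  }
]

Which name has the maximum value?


Comparing values:
  Yara: 153.33
  Tina: 494.96
  Alice: 333.19
  Bob: 271.91
Maximum: Tina (494.96)

ANSWER: Tina


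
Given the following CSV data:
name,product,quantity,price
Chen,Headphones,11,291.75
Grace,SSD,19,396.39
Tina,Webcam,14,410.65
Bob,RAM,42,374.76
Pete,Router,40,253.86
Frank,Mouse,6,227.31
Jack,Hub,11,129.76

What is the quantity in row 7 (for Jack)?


Row 7: Jack
Column 'quantity' = 11

ANSWER: 11


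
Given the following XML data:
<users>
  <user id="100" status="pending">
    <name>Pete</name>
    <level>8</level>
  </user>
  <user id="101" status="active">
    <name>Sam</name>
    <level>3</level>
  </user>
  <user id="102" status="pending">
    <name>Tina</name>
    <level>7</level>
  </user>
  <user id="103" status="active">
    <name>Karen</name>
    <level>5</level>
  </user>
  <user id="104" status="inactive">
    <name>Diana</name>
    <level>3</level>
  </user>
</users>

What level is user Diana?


Finding user: Diana
<level>3</level>

ANSWER: 3


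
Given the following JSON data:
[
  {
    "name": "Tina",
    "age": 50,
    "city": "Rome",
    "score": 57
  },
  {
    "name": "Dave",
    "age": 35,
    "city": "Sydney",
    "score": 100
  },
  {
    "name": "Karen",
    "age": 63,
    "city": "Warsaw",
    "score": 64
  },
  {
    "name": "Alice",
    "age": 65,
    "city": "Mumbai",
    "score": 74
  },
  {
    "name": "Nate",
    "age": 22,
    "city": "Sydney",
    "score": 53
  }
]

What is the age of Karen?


Looking up record where name = Karen
Record index: 2
Field 'age' = 63

ANSWER: 63


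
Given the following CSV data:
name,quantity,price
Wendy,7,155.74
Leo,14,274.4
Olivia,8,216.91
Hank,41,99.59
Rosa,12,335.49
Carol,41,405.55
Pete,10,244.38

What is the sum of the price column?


Values in 'price' column:
  Row 1: 155.74
  Row 2: 274.4
  Row 3: 216.91
  Row 4: 99.59
  Row 5: 335.49
  Row 6: 405.55
  Row 7: 244.38
Sum = 155.74 + 274.4 + 216.91 + 99.59 + 335.49 + 405.55 + 244.38 = 1732.06

ANSWER: 1732.06


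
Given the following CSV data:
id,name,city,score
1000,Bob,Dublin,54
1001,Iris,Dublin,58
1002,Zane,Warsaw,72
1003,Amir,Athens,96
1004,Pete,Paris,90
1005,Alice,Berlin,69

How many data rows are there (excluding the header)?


Counting rows (excluding header):
Header: id,name,city,score
Data rows: 6

ANSWER: 6


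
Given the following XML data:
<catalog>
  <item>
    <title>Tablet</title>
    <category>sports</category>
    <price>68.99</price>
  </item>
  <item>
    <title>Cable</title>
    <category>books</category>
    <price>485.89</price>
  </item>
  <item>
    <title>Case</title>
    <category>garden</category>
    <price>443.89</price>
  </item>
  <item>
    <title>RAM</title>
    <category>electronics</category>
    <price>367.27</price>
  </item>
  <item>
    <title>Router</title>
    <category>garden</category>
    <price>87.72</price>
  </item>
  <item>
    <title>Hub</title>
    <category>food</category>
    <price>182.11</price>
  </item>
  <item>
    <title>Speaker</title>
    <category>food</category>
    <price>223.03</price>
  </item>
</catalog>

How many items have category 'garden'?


Scanning <item> elements for <category>garden</category>:
  Item 3: Case -> MATCH
  Item 5: Router -> MATCH
Count: 2

ANSWER: 2


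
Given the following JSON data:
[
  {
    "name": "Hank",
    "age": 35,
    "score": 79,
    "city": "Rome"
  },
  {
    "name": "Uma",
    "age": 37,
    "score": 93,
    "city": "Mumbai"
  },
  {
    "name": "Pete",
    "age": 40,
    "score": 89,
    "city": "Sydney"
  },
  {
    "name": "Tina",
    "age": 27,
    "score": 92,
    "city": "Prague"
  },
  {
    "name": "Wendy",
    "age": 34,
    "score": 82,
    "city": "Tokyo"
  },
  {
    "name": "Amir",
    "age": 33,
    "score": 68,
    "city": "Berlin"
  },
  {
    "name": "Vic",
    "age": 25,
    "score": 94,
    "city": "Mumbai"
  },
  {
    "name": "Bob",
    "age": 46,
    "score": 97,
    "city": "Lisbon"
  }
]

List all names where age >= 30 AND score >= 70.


Checking both conditions:
  Hank (age=35, score=79) -> YES
  Uma (age=37, score=93) -> YES
  Pete (age=40, score=89) -> YES
  Tina (age=27, score=92) -> no
  Wendy (age=34, score=82) -> YES
  Amir (age=33, score=68) -> no
  Vic (age=25, score=94) -> no
  Bob (age=46, score=97) -> YES


ANSWER: Hank, Uma, Pete, Wendy, Bob


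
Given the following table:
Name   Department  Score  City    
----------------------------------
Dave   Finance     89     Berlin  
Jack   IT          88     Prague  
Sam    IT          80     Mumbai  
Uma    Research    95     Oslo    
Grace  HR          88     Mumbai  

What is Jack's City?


Row 2: Jack
City = Prague

ANSWER: Prague


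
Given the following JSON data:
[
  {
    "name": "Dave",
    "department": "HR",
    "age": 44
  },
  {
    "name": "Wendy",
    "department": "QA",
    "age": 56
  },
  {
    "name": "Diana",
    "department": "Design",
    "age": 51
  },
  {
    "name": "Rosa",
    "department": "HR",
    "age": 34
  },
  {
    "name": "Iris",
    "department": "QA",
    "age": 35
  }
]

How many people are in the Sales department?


Scanning records for department = Sales
  No matches found
Count: 0

ANSWER: 0


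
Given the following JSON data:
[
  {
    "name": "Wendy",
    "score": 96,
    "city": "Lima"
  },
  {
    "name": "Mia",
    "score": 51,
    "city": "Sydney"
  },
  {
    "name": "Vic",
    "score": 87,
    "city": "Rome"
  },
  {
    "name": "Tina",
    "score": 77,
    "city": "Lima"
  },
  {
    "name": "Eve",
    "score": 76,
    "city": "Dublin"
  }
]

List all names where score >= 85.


Filtering records where score >= 85:
  Wendy (score=96) -> YES
  Mia (score=51) -> no
  Vic (score=87) -> YES
  Tina (score=77) -> no
  Eve (score=76) -> no


ANSWER: Wendy, Vic


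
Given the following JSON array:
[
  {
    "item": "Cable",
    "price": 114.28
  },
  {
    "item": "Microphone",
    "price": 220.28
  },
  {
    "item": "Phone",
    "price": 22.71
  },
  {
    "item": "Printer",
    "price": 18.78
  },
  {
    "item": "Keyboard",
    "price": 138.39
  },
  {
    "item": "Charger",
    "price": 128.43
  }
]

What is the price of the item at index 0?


Array index 0 -> Cable
price = 114.28

ANSWER: 114.28


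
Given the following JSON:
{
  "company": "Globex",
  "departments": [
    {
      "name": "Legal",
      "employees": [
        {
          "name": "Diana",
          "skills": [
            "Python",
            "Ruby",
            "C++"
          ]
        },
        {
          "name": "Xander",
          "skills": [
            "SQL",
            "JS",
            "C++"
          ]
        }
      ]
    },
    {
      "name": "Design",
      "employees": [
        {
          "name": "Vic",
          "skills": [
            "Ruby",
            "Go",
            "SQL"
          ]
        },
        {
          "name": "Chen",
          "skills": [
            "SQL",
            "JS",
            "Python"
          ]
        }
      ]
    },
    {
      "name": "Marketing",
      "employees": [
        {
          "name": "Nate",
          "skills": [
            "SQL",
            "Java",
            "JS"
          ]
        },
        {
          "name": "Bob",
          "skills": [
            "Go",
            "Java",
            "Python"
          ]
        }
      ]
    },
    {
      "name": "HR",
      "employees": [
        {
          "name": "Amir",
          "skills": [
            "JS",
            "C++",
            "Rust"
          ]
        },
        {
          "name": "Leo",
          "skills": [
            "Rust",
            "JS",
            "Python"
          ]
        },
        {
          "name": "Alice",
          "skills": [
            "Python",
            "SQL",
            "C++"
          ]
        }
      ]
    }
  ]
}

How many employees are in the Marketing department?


Path: departments[2].employees
Count: 2

ANSWER: 2


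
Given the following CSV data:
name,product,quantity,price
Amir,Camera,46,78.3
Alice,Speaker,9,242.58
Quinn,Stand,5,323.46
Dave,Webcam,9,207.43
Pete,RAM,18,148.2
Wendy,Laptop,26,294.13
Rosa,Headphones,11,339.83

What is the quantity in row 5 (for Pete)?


Row 5: Pete
Column 'quantity' = 18

ANSWER: 18


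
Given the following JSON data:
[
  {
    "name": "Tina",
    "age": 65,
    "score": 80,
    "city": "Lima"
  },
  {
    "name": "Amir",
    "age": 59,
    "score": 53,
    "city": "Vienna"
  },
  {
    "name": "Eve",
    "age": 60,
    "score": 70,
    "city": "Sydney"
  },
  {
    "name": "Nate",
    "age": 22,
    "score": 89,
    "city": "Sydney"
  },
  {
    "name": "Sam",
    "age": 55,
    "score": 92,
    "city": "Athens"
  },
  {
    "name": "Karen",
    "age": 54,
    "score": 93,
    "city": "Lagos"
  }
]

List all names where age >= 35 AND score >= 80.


Checking both conditions:
  Tina (age=65, score=80) -> YES
  Amir (age=59, score=53) -> no
  Eve (age=60, score=70) -> no
  Nate (age=22, score=89) -> no
  Sam (age=55, score=92) -> YES
  Karen (age=54, score=93) -> YES


ANSWER: Tina, Sam, Karen


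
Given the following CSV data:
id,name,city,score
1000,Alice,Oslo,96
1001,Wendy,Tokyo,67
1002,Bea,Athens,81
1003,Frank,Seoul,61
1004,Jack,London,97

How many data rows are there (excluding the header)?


Counting rows (excluding header):
Header: id,name,city,score
Data rows: 5

ANSWER: 5


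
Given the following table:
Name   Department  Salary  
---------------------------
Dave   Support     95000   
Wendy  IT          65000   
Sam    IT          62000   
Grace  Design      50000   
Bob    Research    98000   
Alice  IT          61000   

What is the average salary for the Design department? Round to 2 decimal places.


Design department members:
  Grace: 50000
Sum = 50000
Count = 1
Average = 50000 / 1 = 50000.00

ANSWER: 50000.00


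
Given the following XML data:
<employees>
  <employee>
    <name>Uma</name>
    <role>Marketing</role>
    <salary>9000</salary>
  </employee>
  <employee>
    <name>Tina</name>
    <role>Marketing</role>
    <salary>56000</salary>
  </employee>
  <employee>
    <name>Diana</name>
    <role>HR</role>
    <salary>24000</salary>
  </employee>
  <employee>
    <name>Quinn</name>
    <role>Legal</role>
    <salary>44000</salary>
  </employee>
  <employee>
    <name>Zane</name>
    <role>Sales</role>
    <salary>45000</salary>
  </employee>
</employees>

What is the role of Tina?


Searching for <employee> with <name>Tina</name>
Found at position 2
<role>Marketing</role>

ANSWER: Marketing


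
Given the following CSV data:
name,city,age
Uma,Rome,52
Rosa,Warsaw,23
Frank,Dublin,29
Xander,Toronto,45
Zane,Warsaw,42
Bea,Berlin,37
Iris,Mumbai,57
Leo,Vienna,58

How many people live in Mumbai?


Scanning city column for 'Mumbai':
  Row 7: Iris -> MATCH
Total matches: 1

ANSWER: 1


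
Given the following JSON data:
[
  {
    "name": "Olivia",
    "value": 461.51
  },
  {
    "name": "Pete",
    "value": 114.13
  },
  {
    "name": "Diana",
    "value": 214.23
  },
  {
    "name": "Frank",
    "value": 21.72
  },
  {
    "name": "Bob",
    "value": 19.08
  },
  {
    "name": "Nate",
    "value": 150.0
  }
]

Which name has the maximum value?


Comparing values:
  Olivia: 461.51
  Pete: 114.13
  Diana: 214.23
  Frank: 21.72
  Bob: 19.08
  Nate: 150.0
Maximum: Olivia (461.51)

ANSWER: Olivia


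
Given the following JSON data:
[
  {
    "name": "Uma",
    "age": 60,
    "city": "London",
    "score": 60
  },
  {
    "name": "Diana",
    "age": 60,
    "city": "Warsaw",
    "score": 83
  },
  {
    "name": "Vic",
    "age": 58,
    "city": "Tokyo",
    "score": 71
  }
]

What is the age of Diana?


Looking up record where name = Diana
Record index: 1
Field 'age' = 60

ANSWER: 60


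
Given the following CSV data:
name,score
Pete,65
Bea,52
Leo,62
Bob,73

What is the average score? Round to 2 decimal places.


Scores: 65, 52, 62, 73
Sum = 252
Count = 4
Average = 252 / 4 = 63.00

ANSWER: 63.00


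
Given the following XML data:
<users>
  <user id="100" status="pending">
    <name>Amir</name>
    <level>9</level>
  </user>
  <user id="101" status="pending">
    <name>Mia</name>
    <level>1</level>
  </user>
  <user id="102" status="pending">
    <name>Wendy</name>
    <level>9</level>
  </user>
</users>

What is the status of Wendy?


Finding user with name = Wendy
user id="102" status="pending"

ANSWER: pending


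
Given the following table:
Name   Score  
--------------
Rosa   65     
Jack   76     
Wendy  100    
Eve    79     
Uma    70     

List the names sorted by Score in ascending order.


Sorting by Score (ascending):
  Rosa: 65
  Uma: 70
  Jack: 76
  Eve: 79
  Wendy: 100


ANSWER: Rosa, Uma, Jack, Eve, Wendy


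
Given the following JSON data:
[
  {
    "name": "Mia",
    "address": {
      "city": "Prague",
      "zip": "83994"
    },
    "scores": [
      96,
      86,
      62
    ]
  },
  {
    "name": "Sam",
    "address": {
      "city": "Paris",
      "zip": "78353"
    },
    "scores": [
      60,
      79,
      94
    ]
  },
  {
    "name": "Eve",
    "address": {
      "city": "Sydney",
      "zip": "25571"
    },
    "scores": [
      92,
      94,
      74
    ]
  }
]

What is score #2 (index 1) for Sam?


Path: records[1].scores[1]
Value: 79

ANSWER: 79


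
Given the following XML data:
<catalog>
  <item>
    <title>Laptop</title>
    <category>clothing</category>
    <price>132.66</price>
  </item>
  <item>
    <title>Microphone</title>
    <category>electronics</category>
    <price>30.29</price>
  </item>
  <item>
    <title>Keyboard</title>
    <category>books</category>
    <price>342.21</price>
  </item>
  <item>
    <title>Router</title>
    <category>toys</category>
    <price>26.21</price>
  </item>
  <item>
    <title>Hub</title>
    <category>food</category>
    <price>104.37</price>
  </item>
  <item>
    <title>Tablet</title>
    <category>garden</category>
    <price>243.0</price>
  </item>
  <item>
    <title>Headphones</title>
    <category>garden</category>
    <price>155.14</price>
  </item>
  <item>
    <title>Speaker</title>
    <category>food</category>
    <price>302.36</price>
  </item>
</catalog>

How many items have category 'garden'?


Scanning <item> elements for <category>garden</category>:
  Item 6: Tablet -> MATCH
  Item 7: Headphones -> MATCH
Count: 2

ANSWER: 2


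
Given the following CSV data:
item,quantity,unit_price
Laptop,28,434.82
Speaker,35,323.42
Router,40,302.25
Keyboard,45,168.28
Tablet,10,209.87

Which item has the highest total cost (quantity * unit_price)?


Computing row totals:
  Laptop: 12174.96
  Speaker: 11319.7
  Router: 12090.0
  Keyboard: 7572.6
  Tablet: 2098.7
Maximum: Laptop (12174.96)

ANSWER: Laptop


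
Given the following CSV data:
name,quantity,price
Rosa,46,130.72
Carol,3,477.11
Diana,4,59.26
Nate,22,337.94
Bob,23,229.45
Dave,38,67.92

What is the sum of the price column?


Values in 'price' column:
  Row 1: 130.72
  Row 2: 477.11
  Row 3: 59.26
  Row 4: 337.94
  Row 5: 229.45
  Row 6: 67.92
Sum = 130.72 + 477.11 + 59.26 + 337.94 + 229.45 + 67.92 = 1302.4

ANSWER: 1302.4


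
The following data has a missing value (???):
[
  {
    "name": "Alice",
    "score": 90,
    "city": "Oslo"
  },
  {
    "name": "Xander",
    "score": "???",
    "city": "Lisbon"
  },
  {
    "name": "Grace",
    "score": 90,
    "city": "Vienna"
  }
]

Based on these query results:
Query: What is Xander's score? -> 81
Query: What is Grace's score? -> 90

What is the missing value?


The missing value is Xander's score
From query: Xander's score = 81

ANSWER: 81


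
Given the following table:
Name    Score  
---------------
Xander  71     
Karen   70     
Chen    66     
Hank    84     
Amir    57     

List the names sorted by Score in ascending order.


Sorting by Score (ascending):
  Amir: 57
  Chen: 66
  Karen: 70
  Xander: 71
  Hank: 84


ANSWER: Amir, Chen, Karen, Xander, Hank


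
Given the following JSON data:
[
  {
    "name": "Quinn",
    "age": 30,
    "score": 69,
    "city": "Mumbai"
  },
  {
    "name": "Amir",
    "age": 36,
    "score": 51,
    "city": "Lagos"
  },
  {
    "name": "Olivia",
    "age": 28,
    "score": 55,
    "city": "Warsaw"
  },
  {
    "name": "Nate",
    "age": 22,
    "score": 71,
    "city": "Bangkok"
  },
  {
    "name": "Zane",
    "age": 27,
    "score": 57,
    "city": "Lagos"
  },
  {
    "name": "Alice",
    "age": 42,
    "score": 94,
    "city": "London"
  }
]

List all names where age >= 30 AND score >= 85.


Checking both conditions:
  Quinn (age=30, score=69) -> no
  Amir (age=36, score=51) -> no
  Olivia (age=28, score=55) -> no
  Nate (age=22, score=71) -> no
  Zane (age=27, score=57) -> no
  Alice (age=42, score=94) -> YES


ANSWER: Alice


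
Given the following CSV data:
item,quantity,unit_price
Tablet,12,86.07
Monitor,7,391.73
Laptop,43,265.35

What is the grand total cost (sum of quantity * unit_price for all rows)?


Computing row totals:
  Tablet: 12 * 86.07 = 1032.84
  Monitor: 7 * 391.73 = 2742.11
  Laptop: 43 * 265.35 = 11410.05
Grand total = 1032.84 + 2742.11 + 11410.05 = 15185.0

ANSWER: 15185.0


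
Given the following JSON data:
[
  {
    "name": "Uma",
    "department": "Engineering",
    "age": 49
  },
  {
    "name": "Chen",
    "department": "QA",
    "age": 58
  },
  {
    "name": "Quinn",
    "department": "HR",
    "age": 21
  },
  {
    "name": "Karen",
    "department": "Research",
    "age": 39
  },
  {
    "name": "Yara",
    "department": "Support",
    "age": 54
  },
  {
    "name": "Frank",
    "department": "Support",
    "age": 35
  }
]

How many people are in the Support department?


Scanning records for department = Support
  Record 4: Yara
  Record 5: Frank
Count: 2

ANSWER: 2


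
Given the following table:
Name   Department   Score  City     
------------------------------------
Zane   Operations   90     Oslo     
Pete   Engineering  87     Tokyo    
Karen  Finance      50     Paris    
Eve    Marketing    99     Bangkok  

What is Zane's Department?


Row 1: Zane
Department = Operations

ANSWER: Operations


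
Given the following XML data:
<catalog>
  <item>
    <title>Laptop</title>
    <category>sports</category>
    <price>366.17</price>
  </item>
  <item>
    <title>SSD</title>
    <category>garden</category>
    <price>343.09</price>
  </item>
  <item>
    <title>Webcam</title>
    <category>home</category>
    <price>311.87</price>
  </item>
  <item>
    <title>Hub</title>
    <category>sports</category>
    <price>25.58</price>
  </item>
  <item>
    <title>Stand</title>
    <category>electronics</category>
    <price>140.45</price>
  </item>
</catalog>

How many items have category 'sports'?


Scanning <item> elements for <category>sports</category>:
  Item 1: Laptop -> MATCH
  Item 4: Hub -> MATCH
Count: 2

ANSWER: 2


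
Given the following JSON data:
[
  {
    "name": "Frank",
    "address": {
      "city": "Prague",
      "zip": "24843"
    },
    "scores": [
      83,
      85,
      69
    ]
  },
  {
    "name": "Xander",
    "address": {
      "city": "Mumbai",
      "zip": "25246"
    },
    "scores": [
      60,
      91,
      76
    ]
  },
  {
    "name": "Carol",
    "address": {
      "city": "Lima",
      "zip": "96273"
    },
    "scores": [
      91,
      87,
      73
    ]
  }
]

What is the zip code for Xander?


Path: records[1].address.zip
Value: 25246

ANSWER: 25246


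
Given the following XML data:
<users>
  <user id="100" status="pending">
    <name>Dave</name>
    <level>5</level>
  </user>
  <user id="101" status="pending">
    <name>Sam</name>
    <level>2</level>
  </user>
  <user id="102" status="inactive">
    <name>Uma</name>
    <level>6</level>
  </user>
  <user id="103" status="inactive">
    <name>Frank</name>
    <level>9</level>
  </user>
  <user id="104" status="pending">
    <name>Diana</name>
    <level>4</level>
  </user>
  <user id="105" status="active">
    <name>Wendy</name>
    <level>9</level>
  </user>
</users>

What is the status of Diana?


Finding user with name = Diana
user id="104" status="pending"

ANSWER: pending


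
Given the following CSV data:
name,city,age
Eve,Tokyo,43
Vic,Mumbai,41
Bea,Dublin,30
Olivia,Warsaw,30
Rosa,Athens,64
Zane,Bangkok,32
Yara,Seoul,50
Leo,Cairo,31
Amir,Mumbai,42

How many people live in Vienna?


Scanning city column for 'Vienna':
Total matches: 0

ANSWER: 0


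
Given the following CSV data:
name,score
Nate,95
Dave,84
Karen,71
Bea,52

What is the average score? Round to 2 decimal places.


Scores: 95, 84, 71, 52
Sum = 302
Count = 4
Average = 302 / 4 = 75.50

ANSWER: 75.50


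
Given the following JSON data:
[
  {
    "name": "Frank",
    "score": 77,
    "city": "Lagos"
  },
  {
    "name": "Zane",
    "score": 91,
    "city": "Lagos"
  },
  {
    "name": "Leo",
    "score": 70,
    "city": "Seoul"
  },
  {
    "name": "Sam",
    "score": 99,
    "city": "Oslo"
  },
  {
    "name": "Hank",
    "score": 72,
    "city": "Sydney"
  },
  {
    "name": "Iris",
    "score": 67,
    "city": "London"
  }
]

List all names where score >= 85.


Filtering records where score >= 85:
  Frank (score=77) -> no
  Zane (score=91) -> YES
  Leo (score=70) -> no
  Sam (score=99) -> YES
  Hank (score=72) -> no
  Iris (score=67) -> no


ANSWER: Zane, Sam


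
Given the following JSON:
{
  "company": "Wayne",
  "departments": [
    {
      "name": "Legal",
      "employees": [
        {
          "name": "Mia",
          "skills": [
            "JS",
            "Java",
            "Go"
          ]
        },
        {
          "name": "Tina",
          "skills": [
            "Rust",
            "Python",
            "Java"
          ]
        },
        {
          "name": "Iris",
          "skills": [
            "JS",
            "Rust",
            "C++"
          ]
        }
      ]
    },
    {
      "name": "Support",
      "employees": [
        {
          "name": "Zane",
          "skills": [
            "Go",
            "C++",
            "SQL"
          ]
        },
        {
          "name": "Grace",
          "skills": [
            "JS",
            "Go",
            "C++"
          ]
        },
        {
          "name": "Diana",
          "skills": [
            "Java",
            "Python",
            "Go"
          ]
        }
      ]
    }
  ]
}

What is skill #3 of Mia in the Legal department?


Path: departments[0].employees[0].skills[2]
Value: Go

ANSWER: Go


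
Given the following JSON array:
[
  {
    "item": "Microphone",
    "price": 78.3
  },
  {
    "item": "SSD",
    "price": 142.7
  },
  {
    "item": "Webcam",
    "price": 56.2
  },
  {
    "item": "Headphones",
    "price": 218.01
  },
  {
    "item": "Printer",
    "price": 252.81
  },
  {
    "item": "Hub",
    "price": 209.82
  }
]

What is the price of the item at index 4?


Array index 4 -> Printer
price = 252.81

ANSWER: 252.81


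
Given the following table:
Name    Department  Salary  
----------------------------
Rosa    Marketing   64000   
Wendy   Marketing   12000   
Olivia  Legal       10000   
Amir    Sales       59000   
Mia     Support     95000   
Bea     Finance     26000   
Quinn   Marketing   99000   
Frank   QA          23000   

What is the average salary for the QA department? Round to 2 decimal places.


QA department members:
  Frank: 23000
Sum = 23000
Count = 1
Average = 23000 / 1 = 23000.00

ANSWER: 23000.00


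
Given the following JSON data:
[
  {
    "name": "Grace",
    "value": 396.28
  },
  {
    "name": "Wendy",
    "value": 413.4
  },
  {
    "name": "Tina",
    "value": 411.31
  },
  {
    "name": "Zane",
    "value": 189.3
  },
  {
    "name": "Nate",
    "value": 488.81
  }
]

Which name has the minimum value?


Comparing values:
  Grace: 396.28
  Wendy: 413.4
  Tina: 411.31
  Zane: 189.3
  Nate: 488.81
Minimum: Zane (189.3)

ANSWER: Zane


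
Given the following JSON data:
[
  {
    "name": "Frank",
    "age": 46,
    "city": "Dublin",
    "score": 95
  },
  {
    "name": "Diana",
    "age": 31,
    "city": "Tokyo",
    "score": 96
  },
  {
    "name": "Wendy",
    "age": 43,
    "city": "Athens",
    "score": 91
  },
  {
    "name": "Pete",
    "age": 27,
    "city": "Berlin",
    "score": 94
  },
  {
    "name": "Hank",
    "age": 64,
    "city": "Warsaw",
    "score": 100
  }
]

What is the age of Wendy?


Looking up record where name = Wendy
Record index: 2
Field 'age' = 43

ANSWER: 43


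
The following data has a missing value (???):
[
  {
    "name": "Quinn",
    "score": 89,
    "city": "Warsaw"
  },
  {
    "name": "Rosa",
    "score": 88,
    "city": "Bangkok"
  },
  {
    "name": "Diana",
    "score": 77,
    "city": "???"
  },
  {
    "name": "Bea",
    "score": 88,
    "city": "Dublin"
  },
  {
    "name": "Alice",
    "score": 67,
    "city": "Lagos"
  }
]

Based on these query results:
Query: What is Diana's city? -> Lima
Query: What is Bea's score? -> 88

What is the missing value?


The missing value is Diana's city
From query: Diana's city = Lima

ANSWER: Lima


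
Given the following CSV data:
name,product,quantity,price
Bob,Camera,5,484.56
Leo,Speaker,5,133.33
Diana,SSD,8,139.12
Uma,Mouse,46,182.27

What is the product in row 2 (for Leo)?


Row 2: Leo
Column 'product' = Speaker

ANSWER: Speaker


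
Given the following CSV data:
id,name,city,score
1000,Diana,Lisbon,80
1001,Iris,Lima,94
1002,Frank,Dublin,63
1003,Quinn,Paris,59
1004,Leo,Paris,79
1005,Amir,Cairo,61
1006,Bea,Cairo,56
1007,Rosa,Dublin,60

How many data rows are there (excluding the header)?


Counting rows (excluding header):
Header: id,name,city,score
Data rows: 8

ANSWER: 8


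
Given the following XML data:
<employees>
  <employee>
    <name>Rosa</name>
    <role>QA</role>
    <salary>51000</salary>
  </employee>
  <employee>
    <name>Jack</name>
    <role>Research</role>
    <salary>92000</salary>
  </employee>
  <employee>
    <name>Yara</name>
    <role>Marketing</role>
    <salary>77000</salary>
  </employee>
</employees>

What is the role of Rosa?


Searching for <employee> with <name>Rosa</name>
Found at position 1
<role>QA</role>

ANSWER: QA


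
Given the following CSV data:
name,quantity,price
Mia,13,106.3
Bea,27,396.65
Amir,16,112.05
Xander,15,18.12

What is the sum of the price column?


Values in 'price' column:
  Row 1: 106.3
  Row 2: 396.65
  Row 3: 112.05
  Row 4: 18.12
Sum = 106.3 + 396.65 + 112.05 + 18.12 = 633.12

ANSWER: 633.12


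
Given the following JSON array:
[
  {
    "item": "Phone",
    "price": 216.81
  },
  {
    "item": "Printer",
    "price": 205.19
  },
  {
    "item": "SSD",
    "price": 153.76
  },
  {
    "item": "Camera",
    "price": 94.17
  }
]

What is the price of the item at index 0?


Array index 0 -> Phone
price = 216.81

ANSWER: 216.81


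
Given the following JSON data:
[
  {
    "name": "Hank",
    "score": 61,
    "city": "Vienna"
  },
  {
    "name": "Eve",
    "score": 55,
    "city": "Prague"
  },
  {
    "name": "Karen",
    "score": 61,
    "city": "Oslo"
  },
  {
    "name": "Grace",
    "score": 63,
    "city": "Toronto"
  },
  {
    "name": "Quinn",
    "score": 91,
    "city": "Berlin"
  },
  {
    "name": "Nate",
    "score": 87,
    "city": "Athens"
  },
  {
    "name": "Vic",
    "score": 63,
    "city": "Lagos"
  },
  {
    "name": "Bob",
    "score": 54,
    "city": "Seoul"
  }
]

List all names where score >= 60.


Filtering records where score >= 60:
  Hank (score=61) -> YES
  Eve (score=55) -> no
  Karen (score=61) -> YES
  Grace (score=63) -> YES
  Quinn (score=91) -> YES
  Nate (score=87) -> YES
  Vic (score=63) -> YES
  Bob (score=54) -> no


ANSWER: Hank, Karen, Grace, Quinn, Nate, Vic


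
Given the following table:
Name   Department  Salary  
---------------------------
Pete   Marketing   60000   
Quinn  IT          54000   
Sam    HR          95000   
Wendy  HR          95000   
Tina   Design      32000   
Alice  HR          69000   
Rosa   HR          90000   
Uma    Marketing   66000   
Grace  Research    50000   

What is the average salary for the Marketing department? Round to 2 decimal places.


Marketing department members:
  Pete: 60000
  Uma: 66000
Sum = 126000
Count = 2
Average = 126000 / 2 = 63000.00

ANSWER: 63000.00


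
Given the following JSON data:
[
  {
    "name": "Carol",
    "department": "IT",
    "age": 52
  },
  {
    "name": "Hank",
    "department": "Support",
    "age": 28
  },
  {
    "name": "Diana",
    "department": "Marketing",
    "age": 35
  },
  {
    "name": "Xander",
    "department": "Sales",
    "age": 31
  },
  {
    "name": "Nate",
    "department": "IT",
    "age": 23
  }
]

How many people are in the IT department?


Scanning records for department = IT
  Record 0: Carol
  Record 4: Nate
Count: 2

ANSWER: 2


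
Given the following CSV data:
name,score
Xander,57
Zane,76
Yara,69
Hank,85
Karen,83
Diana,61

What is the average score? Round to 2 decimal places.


Scores: 57, 76, 69, 85, 83, 61
Sum = 431
Count = 6
Average = 431 / 6 = 71.83

ANSWER: 71.83


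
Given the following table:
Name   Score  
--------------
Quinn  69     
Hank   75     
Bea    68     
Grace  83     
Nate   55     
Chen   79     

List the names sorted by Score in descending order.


Sorting by Score (descending):
  Grace: 83
  Chen: 79
  Hank: 75
  Quinn: 69
  Bea: 68
  Nate: 55


ANSWER: Grace, Chen, Hank, Quinn, Bea, Nate


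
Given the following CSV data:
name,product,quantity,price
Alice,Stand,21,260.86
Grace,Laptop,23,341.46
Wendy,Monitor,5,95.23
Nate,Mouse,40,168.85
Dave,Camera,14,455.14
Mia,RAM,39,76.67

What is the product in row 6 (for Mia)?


Row 6: Mia
Column 'product' = RAM

ANSWER: RAM


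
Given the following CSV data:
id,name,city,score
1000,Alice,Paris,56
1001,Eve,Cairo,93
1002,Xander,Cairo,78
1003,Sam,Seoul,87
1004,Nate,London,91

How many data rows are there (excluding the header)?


Counting rows (excluding header):
Header: id,name,city,score
Data rows: 5

ANSWER: 5


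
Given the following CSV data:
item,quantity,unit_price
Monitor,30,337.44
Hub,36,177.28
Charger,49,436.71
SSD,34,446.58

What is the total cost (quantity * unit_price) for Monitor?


Row: Monitor
quantity = 30
unit_price = 337.44
total = 30 * 337.44 = 10123.2

ANSWER: 10123.2


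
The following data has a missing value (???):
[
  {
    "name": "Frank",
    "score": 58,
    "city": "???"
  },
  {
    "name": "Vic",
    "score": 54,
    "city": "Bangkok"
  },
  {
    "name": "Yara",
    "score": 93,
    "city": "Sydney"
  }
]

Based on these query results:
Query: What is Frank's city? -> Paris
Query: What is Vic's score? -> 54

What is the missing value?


The missing value is Frank's city
From query: Frank's city = Paris

ANSWER: Paris


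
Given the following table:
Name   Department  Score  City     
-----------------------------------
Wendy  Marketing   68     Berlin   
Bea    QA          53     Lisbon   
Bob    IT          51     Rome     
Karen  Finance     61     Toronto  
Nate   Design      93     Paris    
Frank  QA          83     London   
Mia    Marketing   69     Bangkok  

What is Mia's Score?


Row 7: Mia
Score = 69

ANSWER: 69


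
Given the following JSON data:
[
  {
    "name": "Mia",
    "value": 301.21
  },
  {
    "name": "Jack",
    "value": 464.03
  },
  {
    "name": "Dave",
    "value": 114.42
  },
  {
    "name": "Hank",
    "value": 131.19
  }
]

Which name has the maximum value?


Comparing values:
  Mia: 301.21
  Jack: 464.03
  Dave: 114.42
  Hank: 131.19
Maximum: Jack (464.03)

ANSWER: Jack


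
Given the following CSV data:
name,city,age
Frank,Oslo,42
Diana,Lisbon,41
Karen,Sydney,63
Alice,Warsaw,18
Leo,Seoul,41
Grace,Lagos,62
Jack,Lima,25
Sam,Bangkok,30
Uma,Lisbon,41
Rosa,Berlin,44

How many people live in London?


Scanning city column for 'London':
Total matches: 0

ANSWER: 0


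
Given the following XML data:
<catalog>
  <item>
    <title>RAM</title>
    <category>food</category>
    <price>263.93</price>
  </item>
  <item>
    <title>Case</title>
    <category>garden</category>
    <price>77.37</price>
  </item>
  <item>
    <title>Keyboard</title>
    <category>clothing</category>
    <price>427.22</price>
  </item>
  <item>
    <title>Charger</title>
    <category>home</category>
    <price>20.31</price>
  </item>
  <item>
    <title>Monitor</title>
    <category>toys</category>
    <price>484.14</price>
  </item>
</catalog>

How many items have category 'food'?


Scanning <item> elements for <category>food</category>:
  Item 1: RAM -> MATCH
Count: 1

ANSWER: 1


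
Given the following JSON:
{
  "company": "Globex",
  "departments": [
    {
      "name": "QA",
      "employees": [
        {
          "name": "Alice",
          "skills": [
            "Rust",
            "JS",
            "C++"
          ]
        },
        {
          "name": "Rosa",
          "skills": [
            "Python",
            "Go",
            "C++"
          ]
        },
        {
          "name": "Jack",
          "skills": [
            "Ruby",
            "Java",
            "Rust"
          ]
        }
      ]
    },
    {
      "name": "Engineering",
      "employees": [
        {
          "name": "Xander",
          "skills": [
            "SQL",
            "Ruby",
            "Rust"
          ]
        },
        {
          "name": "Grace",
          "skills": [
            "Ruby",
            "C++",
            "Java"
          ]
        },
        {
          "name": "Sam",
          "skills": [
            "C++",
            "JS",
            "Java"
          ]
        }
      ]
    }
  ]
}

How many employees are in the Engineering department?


Path: departments[1].employees
Count: 3

ANSWER: 3


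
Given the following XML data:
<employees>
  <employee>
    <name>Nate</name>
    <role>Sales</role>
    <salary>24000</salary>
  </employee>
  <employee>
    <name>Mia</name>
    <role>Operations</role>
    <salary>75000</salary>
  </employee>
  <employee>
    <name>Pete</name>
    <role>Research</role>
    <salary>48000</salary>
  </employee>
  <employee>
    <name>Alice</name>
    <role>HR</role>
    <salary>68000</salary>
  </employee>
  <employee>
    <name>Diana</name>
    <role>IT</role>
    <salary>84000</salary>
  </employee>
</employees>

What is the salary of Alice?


Searching for <employee> with <name>Alice</name>
Found at position 4
<salary>68000</salary>

ANSWER: 68000


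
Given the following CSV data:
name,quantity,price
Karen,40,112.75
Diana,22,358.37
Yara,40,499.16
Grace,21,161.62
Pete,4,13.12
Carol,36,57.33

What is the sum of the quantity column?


Values in 'quantity' column:
  Row 1: 40
  Row 2: 22
  Row 3: 40
  Row 4: 21
  Row 5: 4
  Row 6: 36
Sum = 40 + 22 + 40 + 21 + 4 + 36 = 163

ANSWER: 163


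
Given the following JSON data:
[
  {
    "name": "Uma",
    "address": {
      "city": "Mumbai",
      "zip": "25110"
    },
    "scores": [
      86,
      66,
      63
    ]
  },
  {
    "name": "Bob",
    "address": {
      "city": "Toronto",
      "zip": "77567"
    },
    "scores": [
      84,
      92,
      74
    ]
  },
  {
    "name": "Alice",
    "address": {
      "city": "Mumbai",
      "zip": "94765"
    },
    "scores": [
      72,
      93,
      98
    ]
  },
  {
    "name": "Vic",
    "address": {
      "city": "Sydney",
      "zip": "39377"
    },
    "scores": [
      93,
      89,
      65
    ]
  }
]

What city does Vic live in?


Path: records[3].address.city
Value: Sydney

ANSWER: Sydney


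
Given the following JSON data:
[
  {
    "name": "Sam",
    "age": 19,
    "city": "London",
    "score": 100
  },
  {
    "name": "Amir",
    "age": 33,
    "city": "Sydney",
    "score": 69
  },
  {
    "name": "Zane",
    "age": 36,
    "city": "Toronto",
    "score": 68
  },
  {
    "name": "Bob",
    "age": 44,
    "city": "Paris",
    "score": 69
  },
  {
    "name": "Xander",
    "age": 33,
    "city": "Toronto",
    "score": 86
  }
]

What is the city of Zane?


Looking up record where name = Zane
Record index: 2
Field 'city' = Toronto

ANSWER: Toronto


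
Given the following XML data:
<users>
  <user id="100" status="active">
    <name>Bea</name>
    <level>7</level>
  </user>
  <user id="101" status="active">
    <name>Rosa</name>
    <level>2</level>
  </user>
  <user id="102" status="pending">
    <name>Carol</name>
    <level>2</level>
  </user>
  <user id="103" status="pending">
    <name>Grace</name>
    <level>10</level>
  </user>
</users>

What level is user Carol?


Finding user: Carol
<level>2</level>

ANSWER: 2


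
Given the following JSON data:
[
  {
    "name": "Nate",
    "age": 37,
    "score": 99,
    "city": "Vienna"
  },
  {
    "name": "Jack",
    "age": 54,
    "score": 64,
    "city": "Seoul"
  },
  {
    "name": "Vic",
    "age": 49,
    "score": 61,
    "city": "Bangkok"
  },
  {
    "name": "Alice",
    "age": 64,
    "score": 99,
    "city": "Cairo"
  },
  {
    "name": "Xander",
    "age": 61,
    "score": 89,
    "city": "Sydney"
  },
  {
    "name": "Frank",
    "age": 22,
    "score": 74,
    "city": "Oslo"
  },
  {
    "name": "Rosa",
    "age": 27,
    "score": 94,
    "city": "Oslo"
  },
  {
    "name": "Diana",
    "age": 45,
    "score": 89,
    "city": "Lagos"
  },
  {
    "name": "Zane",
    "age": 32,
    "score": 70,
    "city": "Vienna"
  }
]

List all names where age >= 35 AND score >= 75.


Checking both conditions:
  Nate (age=37, score=99) -> YES
  Jack (age=54, score=64) -> no
  Vic (age=49, score=61) -> no
  Alice (age=64, score=99) -> YES
  Xander (age=61, score=89) -> YES
  Frank (age=22, score=74) -> no
  Rosa (age=27, score=94) -> no
  Diana (age=45, score=89) -> YES
  Zane (age=32, score=70) -> no


ANSWER: Nate, Alice, Xander, Diana


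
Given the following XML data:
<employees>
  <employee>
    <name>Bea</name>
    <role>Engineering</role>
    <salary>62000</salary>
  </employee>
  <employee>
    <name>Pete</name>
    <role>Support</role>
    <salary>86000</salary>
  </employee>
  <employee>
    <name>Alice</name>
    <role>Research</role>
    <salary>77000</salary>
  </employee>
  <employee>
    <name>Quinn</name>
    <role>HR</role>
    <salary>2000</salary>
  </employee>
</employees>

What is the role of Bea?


Searching for <employee> with <name>Bea</name>
Found at position 1
<role>Engineering</role>

ANSWER: Engineering


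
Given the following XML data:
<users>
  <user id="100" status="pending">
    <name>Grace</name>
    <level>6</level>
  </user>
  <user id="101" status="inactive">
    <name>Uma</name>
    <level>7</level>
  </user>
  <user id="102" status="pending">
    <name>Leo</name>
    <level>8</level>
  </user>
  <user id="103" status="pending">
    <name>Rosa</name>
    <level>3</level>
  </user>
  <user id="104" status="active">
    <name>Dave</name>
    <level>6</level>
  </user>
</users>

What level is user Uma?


Finding user: Uma
<level>7</level>

ANSWER: 7


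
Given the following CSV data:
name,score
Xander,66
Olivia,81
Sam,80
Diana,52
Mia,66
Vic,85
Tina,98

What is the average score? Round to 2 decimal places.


Scores: 66, 81, 80, 52, 66, 85, 98
Sum = 528
Count = 7
Average = 528 / 7 = 75.43

ANSWER: 75.43
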